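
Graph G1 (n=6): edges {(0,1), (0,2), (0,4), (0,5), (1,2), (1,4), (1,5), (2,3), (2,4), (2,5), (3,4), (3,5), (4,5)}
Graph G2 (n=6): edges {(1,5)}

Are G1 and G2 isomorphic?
No, not isomorphic

The graphs are NOT isomorphic.

Connected components of G1: 1 component(s) with vertex sets [[0, 1, 2, 3, 4, 5]], sizes [6].
Connected components of G2: 5 component(s) with vertex sets [[0], [2], [3], [4], [1, 5]], sizes [1, 1, 1, 1, 2].
The number of connected components (and the multiset of component sizes) is an isomorphism invariant — an isomorphism maps each component of G1 bijectively onto a component of G2. Since G1 has 1 component(s) and G2 has 5, they cannot be isomorphic.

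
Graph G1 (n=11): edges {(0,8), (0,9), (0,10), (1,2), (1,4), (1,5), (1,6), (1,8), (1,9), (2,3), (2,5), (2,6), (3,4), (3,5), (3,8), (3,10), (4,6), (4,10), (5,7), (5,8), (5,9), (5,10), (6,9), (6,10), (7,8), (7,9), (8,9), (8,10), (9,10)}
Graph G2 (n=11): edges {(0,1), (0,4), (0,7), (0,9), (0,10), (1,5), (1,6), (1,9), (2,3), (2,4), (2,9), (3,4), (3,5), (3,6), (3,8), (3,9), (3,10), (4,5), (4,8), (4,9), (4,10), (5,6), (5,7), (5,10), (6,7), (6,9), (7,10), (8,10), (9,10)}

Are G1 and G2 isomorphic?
Yes, isomorphic

The graphs are isomorphic.
One valid mapping φ: V(G1) → V(G2): 0→2, 1→5, 2→7, 3→0, 4→1, 5→10, 6→6, 7→8, 8→4, 9→3, 10→9

Verify φ preserves adjacency — for each edge of G1, its image is an edge of G2:
  (0,8) → (φ(0),φ(8)) = (2,4) ∈ E(G2) ✓
  (0,9) → (φ(0),φ(9)) = (2,3) ∈ E(G2) ✓
  (0,10) → (φ(0),φ(10)) = (2,9) ∈ E(G2) ✓
  (1,2) → (φ(1),φ(2)) = (5,7) ∈ E(G2) ✓
  (1,4) → (φ(1),φ(4)) = (1,5) ∈ E(G2) ✓
  (1,5) → (φ(1),φ(5)) = (5,10) ∈ E(G2) ✓
  (1,6) → (φ(1),φ(6)) = (5,6) ∈ E(G2) ✓
  (1,8) → (φ(1),φ(8)) = (4,5) ∈ E(G2) ✓
  (1,9) → (φ(1),φ(9)) = (3,5) ∈ E(G2) ✓
  (2,3) → (φ(2),φ(3)) = (0,7) ∈ E(G2) ✓
  (2,5) → (φ(2),φ(5)) = (7,10) ∈ E(G2) ✓
  (2,6) → (φ(2),φ(6)) = (6,7) ∈ E(G2) ✓
  (3,4) → (φ(3),φ(4)) = (0,1) ∈ E(G2) ✓
  (3,5) → (φ(3),φ(5)) = (0,10) ∈ E(G2) ✓
  (3,8) → (φ(3),φ(8)) = (0,4) ∈ E(G2) ✓
  (3,10) → (φ(3),φ(10)) = (0,9) ∈ E(G2) ✓
  (4,6) → (φ(4),φ(6)) = (1,6) ∈ E(G2) ✓
  (4,10) → (φ(4),φ(10)) = (1,9) ∈ E(G2) ✓
  (5,7) → (φ(5),φ(7)) = (8,10) ∈ E(G2) ✓
  (5,8) → (φ(5),φ(8)) = (4,10) ∈ E(G2) ✓
  (5,9) → (φ(5),φ(9)) = (3,10) ∈ E(G2) ✓
  (5,10) → (φ(5),φ(10)) = (9,10) ∈ E(G2) ✓
  (6,9) → (φ(6),φ(9)) = (3,6) ∈ E(G2) ✓
  (6,10) → (φ(6),φ(10)) = (6,9) ∈ E(G2) ✓
  (7,8) → (φ(7),φ(8)) = (4,8) ∈ E(G2) ✓
  (7,9) → (φ(7),φ(9)) = (3,8) ∈ E(G2) ✓
  (8,9) → (φ(8),φ(9)) = (3,4) ∈ E(G2) ✓
  (8,10) → (φ(8),φ(10)) = (4,9) ∈ E(G2) ✓
  (9,10) → (φ(9),φ(10)) = (3,9) ∈ E(G2) ✓
All 29 edges of G1 map to edges of G2, and |E(G1)| = |E(G2)| = 29, so φ is a bijection on edges as well as vertices. Hence G1 ≅ G2.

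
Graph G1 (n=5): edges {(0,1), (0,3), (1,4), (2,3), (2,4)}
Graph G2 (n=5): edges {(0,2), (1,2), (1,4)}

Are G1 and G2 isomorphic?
No, not isomorphic

The graphs are NOT isomorphic.

Connected components of G1: 1 component(s) with vertex sets [[0, 1, 2, 3, 4]], sizes [5].
Connected components of G2: 2 component(s) with vertex sets [[3], [0, 1, 2, 4]], sizes [1, 4].
The number of connected components (and the multiset of component sizes) is an isomorphism invariant — an isomorphism maps each component of G1 bijectively onto a component of G2. Since G1 has 1 component(s) and G2 has 2, they cannot be isomorphic.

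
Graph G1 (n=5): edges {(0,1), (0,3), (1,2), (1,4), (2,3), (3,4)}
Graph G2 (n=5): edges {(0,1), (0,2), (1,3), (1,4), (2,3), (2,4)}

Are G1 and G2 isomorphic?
Yes, isomorphic

The graphs are isomorphic.
One valid mapping φ: V(G1) → V(G2): 0→3, 1→2, 2→0, 3→1, 4→4

Verify φ preserves adjacency — for each edge of G1, its image is an edge of G2:
  (0,1) → (φ(0),φ(1)) = (2,3) ∈ E(G2) ✓
  (0,3) → (φ(0),φ(3)) = (1,3) ∈ E(G2) ✓
  (1,2) → (φ(1),φ(2)) = (0,2) ∈ E(G2) ✓
  (1,4) → (φ(1),φ(4)) = (2,4) ∈ E(G2) ✓
  (2,3) → (φ(2),φ(3)) = (0,1) ∈ E(G2) ✓
  (3,4) → (φ(3),φ(4)) = (1,4) ∈ E(G2) ✓
All 6 edges of G1 map to edges of G2, and |E(G1)| = |E(G2)| = 6, so φ is a bijection on edges as well as vertices. Hence G1 ≅ G2.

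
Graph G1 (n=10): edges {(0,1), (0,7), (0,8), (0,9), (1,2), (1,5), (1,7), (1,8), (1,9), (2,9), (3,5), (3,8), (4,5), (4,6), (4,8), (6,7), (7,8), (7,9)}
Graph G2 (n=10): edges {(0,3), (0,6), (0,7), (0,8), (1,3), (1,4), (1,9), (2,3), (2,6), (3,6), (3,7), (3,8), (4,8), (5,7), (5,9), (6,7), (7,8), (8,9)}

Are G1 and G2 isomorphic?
Yes, isomorphic

The graphs are isomorphic.
One valid mapping φ: V(G1) → V(G2): 0→0, 1→3, 2→2, 3→4, 4→9, 5→1, 6→5, 7→7, 8→8, 9→6

Verify φ preserves adjacency — for each edge of G1, its image is an edge of G2:
  (0,1) → (φ(0),φ(1)) = (0,3) ∈ E(G2) ✓
  (0,7) → (φ(0),φ(7)) = (0,7) ∈ E(G2) ✓
  (0,8) → (φ(0),φ(8)) = (0,8) ∈ E(G2) ✓
  (0,9) → (φ(0),φ(9)) = (0,6) ∈ E(G2) ✓
  (1,2) → (φ(1),φ(2)) = (2,3) ∈ E(G2) ✓
  (1,5) → (φ(1),φ(5)) = (1,3) ∈ E(G2) ✓
  (1,7) → (φ(1),φ(7)) = (3,7) ∈ E(G2) ✓
  (1,8) → (φ(1),φ(8)) = (3,8) ∈ E(G2) ✓
  (1,9) → (φ(1),φ(9)) = (3,6) ∈ E(G2) ✓
  (2,9) → (φ(2),φ(9)) = (2,6) ∈ E(G2) ✓
  (3,5) → (φ(3),φ(5)) = (1,4) ∈ E(G2) ✓
  (3,8) → (φ(3),φ(8)) = (4,8) ∈ E(G2) ✓
  (4,5) → (φ(4),φ(5)) = (1,9) ∈ E(G2) ✓
  (4,6) → (φ(4),φ(6)) = (5,9) ∈ E(G2) ✓
  (4,8) → (φ(4),φ(8)) = (8,9) ∈ E(G2) ✓
  (6,7) → (φ(6),φ(7)) = (5,7) ∈ E(G2) ✓
  (7,8) → (φ(7),φ(8)) = (7,8) ∈ E(G2) ✓
  (7,9) → (φ(7),φ(9)) = (6,7) ∈ E(G2) ✓
All 18 edges of G1 map to edges of G2, and |E(G1)| = |E(G2)| = 18, so φ is a bijection on edges as well as vertices. Hence G1 ≅ G2.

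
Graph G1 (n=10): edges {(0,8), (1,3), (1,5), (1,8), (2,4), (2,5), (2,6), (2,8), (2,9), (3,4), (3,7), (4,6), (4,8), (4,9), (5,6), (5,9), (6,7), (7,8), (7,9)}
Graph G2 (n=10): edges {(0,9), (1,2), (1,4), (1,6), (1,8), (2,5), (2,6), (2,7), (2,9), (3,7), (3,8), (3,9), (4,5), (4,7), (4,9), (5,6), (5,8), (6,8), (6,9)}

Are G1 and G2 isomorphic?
Yes, isomorphic

The graphs are isomorphic.
One valid mapping φ: V(G1) → V(G2): 0→0, 1→3, 2→6, 3→7, 4→2, 5→8, 6→1, 7→4, 8→9, 9→5

Verify φ preserves adjacency — for each edge of G1, its image is an edge of G2:
  (0,8) → (φ(0),φ(8)) = (0,9) ∈ E(G2) ✓
  (1,3) → (φ(1),φ(3)) = (3,7) ∈ E(G2) ✓
  (1,5) → (φ(1),φ(5)) = (3,8) ∈ E(G2) ✓
  (1,8) → (φ(1),φ(8)) = (3,9) ∈ E(G2) ✓
  (2,4) → (φ(2),φ(4)) = (2,6) ∈ E(G2) ✓
  (2,5) → (φ(2),φ(5)) = (6,8) ∈ E(G2) ✓
  (2,6) → (φ(2),φ(6)) = (1,6) ∈ E(G2) ✓
  (2,8) → (φ(2),φ(8)) = (6,9) ∈ E(G2) ✓
  (2,9) → (φ(2),φ(9)) = (5,6) ∈ E(G2) ✓
  (3,4) → (φ(3),φ(4)) = (2,7) ∈ E(G2) ✓
  (3,7) → (φ(3),φ(7)) = (4,7) ∈ E(G2) ✓
  (4,6) → (φ(4),φ(6)) = (1,2) ∈ E(G2) ✓
  (4,8) → (φ(4),φ(8)) = (2,9) ∈ E(G2) ✓
  (4,9) → (φ(4),φ(9)) = (2,5) ∈ E(G2) ✓
  (5,6) → (φ(5),φ(6)) = (1,8) ∈ E(G2) ✓
  (5,9) → (φ(5),φ(9)) = (5,8) ∈ E(G2) ✓
  (6,7) → (φ(6),φ(7)) = (1,4) ∈ E(G2) ✓
  (7,8) → (φ(7),φ(8)) = (4,9) ∈ E(G2) ✓
  (7,9) → (φ(7),φ(9)) = (4,5) ∈ E(G2) ✓
All 19 edges of G1 map to edges of G2, and |E(G1)| = |E(G2)| = 19, so φ is a bijection on edges as well as vertices. Hence G1 ≅ G2.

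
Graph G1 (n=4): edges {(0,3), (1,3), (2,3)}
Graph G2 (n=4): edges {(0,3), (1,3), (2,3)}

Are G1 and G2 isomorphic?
Yes, isomorphic

The graphs are isomorphic.
One valid mapping φ: V(G1) → V(G2): 0→2, 1→0, 2→1, 3→3

Verify φ preserves adjacency — for each edge of G1, its image is an edge of G2:
  (0,3) → (φ(0),φ(3)) = (2,3) ∈ E(G2) ✓
  (1,3) → (φ(1),φ(3)) = (0,3) ∈ E(G2) ✓
  (2,3) → (φ(2),φ(3)) = (1,3) ∈ E(G2) ✓
All 3 edges of G1 map to edges of G2, and |E(G1)| = |E(G2)| = 3, so φ is a bijection on edges as well as vertices. Hence G1 ≅ G2.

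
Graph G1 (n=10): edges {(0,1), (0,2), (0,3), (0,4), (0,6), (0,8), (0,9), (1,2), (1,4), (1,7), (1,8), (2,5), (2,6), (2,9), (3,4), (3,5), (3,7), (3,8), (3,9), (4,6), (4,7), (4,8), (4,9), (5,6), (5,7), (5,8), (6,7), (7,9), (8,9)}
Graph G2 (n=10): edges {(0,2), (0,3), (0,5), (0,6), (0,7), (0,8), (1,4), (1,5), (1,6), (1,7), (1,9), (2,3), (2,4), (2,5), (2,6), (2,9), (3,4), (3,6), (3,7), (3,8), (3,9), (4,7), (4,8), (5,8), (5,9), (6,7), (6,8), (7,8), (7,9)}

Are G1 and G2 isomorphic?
Yes, isomorphic

The graphs are isomorphic.
One valid mapping φ: V(G1) → V(G2): 0→7, 1→4, 2→1, 3→0, 4→3, 5→5, 6→9, 7→2, 8→8, 9→6

Verify φ preserves adjacency — for each edge of G1, its image is an edge of G2:
  (0,1) → (φ(0),φ(1)) = (4,7) ∈ E(G2) ✓
  (0,2) → (φ(0),φ(2)) = (1,7) ∈ E(G2) ✓
  (0,3) → (φ(0),φ(3)) = (0,7) ∈ E(G2) ✓
  (0,4) → (φ(0),φ(4)) = (3,7) ∈ E(G2) ✓
  (0,6) → (φ(0),φ(6)) = (7,9) ∈ E(G2) ✓
  (0,8) → (φ(0),φ(8)) = (7,8) ∈ E(G2) ✓
  (0,9) → (φ(0),φ(9)) = (6,7) ∈ E(G2) ✓
  (1,2) → (φ(1),φ(2)) = (1,4) ∈ E(G2) ✓
  (1,4) → (φ(1),φ(4)) = (3,4) ∈ E(G2) ✓
  (1,7) → (φ(1),φ(7)) = (2,4) ∈ E(G2) ✓
  (1,8) → (φ(1),φ(8)) = (4,8) ∈ E(G2) ✓
  (2,5) → (φ(2),φ(5)) = (1,5) ∈ E(G2) ✓
  (2,6) → (φ(2),φ(6)) = (1,9) ∈ E(G2) ✓
  (2,9) → (φ(2),φ(9)) = (1,6) ∈ E(G2) ✓
  (3,4) → (φ(3),φ(4)) = (0,3) ∈ E(G2) ✓
  (3,5) → (φ(3),φ(5)) = (0,5) ∈ E(G2) ✓
  (3,7) → (φ(3),φ(7)) = (0,2) ∈ E(G2) ✓
  (3,8) → (φ(3),φ(8)) = (0,8) ∈ E(G2) ✓
  (3,9) → (φ(3),φ(9)) = (0,6) ∈ E(G2) ✓
  (4,6) → (φ(4),φ(6)) = (3,9) ∈ E(G2) ✓
  (4,7) → (φ(4),φ(7)) = (2,3) ∈ E(G2) ✓
  (4,8) → (φ(4),φ(8)) = (3,8) ∈ E(G2) ✓
  (4,9) → (φ(4),φ(9)) = (3,6) ∈ E(G2) ✓
  (5,6) → (φ(5),φ(6)) = (5,9) ∈ E(G2) ✓
  (5,7) → (φ(5),φ(7)) = (2,5) ∈ E(G2) ✓
  (5,8) → (φ(5),φ(8)) = (5,8) ∈ E(G2) ✓
  (6,7) → (φ(6),φ(7)) = (2,9) ∈ E(G2) ✓
  (7,9) → (φ(7),φ(9)) = (2,6) ∈ E(G2) ✓
  (8,9) → (φ(8),φ(9)) = (6,8) ∈ E(G2) ✓
All 29 edges of G1 map to edges of G2, and |E(G1)| = |E(G2)| = 29, so φ is a bijection on edges as well as vertices. Hence G1 ≅ G2.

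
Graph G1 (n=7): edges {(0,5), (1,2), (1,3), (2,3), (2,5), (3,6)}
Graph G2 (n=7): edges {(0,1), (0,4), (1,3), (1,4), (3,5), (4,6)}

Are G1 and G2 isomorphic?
Yes, isomorphic

The graphs are isomorphic.
One valid mapping φ: V(G1) → V(G2): 0→5, 1→0, 2→1, 3→4, 4→2, 5→3, 6→6

Verify φ preserves adjacency — for each edge of G1, its image is an edge of G2:
  (0,5) → (φ(0),φ(5)) = (3,5) ∈ E(G2) ✓
  (1,2) → (φ(1),φ(2)) = (0,1) ∈ E(G2) ✓
  (1,3) → (φ(1),φ(3)) = (0,4) ∈ E(G2) ✓
  (2,3) → (φ(2),φ(3)) = (1,4) ∈ E(G2) ✓
  (2,5) → (φ(2),φ(5)) = (1,3) ∈ E(G2) ✓
  (3,6) → (φ(3),φ(6)) = (4,6) ∈ E(G2) ✓
All 6 edges of G1 map to edges of G2, and |E(G1)| = |E(G2)| = 6, so φ is a bijection on edges as well as vertices. Hence G1 ≅ G2.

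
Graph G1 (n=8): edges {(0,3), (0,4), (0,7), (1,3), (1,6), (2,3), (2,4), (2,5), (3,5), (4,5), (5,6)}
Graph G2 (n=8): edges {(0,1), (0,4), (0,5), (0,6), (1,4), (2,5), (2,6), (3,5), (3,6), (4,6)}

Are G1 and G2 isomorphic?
No, not isomorphic

The graphs are NOT isomorphic.

Connected components of G1: 1 component(s) with vertex sets [[0, 1, 2, 3, 4, 5, 6, 7]], sizes [8].
Connected components of G2: 2 component(s) with vertex sets [[7], [0, 1, 2, 3, 4, 5, 6]], sizes [1, 7].
The number of connected components (and the multiset of component sizes) is an isomorphism invariant — an isomorphism maps each component of G1 bijectively onto a component of G2. Since G1 has 1 component(s) and G2 has 2, they cannot be isomorphic.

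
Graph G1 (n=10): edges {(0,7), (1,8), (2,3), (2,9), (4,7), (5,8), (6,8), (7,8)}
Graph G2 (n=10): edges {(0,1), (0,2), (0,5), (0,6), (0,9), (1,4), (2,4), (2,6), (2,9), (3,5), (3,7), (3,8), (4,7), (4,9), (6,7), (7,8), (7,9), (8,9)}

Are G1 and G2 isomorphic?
No, not isomorphic

The graphs are NOT isomorphic.

Degrees in G1: deg(0)=1, deg(1)=1, deg(2)=2, deg(3)=1, deg(4)=1, deg(5)=1, deg(6)=1, deg(7)=3, deg(8)=4, deg(9)=1.
Sorted degree sequence of G1: [4, 3, 2, 1, 1, 1, 1, 1, 1, 1].
Degrees in G2: deg(0)=5, deg(1)=2, deg(2)=4, deg(3)=3, deg(4)=4, deg(5)=2, deg(6)=3, deg(7)=5, deg(8)=3, deg(9)=5.
Sorted degree sequence of G2: [5, 5, 5, 4, 4, 3, 3, 3, 2, 2].
The (sorted) degree sequence is an isomorphism invariant, so since G1 and G2 have different degree sequences they cannot be isomorphic.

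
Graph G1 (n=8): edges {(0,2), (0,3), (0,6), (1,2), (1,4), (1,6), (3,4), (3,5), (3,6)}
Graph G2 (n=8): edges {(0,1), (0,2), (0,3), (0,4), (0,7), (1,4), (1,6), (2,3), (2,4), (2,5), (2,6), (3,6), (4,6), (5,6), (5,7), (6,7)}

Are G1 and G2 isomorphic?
No, not isomorphic

The graphs are NOT isomorphic.

Counting triangles (3-cliques): G1 has 1, G2 has 8.
Triangle count is an isomorphism invariant, so differing triangle counts rule out isomorphism.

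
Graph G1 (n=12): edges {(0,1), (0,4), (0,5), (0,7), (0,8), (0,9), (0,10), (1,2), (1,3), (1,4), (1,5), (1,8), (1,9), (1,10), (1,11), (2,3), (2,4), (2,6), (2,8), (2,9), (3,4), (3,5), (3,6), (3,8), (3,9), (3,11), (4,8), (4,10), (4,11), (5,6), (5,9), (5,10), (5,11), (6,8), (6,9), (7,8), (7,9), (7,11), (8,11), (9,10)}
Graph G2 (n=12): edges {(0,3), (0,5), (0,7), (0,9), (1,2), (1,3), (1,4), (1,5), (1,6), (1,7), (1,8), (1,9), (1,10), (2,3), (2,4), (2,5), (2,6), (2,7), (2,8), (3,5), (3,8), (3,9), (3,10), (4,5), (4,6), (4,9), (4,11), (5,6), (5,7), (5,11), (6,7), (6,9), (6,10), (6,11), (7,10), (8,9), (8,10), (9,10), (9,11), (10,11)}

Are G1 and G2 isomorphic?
Yes, isomorphic

The graphs are isomorphic.
One valid mapping φ: V(G1) → V(G2): 0→3, 1→1, 2→4, 3→6, 4→2, 5→10, 6→11, 7→0, 8→5, 9→9, 10→8, 11→7

Verify φ preserves adjacency — for each edge of G1, its image is an edge of G2:
  (0,1) → (φ(0),φ(1)) = (1,3) ∈ E(G2) ✓
  (0,4) → (φ(0),φ(4)) = (2,3) ∈ E(G2) ✓
  (0,5) → (φ(0),φ(5)) = (3,10) ∈ E(G2) ✓
  (0,7) → (φ(0),φ(7)) = (0,3) ∈ E(G2) ✓
  (0,8) → (φ(0),φ(8)) = (3,5) ∈ E(G2) ✓
  (0,9) → (φ(0),φ(9)) = (3,9) ∈ E(G2) ✓
  (0,10) → (φ(0),φ(10)) = (3,8) ∈ E(G2) ✓
  (1,2) → (φ(1),φ(2)) = (1,4) ∈ E(G2) ✓
  (1,3) → (φ(1),φ(3)) = (1,6) ∈ E(G2) ✓
  (1,4) → (φ(1),φ(4)) = (1,2) ∈ E(G2) ✓
  (1,5) → (φ(1),φ(5)) = (1,10) ∈ E(G2) ✓
  (1,8) → (φ(1),φ(8)) = (1,5) ∈ E(G2) ✓
  (1,9) → (φ(1),φ(9)) = (1,9) ∈ E(G2) ✓
  (1,10) → (φ(1),φ(10)) = (1,8) ∈ E(G2) ✓
  (1,11) → (φ(1),φ(11)) = (1,7) ∈ E(G2) ✓
  (2,3) → (φ(2),φ(3)) = (4,6) ∈ E(G2) ✓
  (2,4) → (φ(2),φ(4)) = (2,4) ∈ E(G2) ✓
  (2,6) → (φ(2),φ(6)) = (4,11) ∈ E(G2) ✓
  (2,8) → (φ(2),φ(8)) = (4,5) ∈ E(G2) ✓
  (2,9) → (φ(2),φ(9)) = (4,9) ∈ E(G2) ✓
  (3,4) → (φ(3),φ(4)) = (2,6) ∈ E(G2) ✓
  (3,5) → (φ(3),φ(5)) = (6,10) ∈ E(G2) ✓
  (3,6) → (φ(3),φ(6)) = (6,11) ∈ E(G2) ✓
  (3,8) → (φ(3),φ(8)) = (5,6) ∈ E(G2) ✓
  (3,9) → (φ(3),φ(9)) = (6,9) ∈ E(G2) ✓
  (3,11) → (φ(3),φ(11)) = (6,7) ∈ E(G2) ✓
  (4,8) → (φ(4),φ(8)) = (2,5) ∈ E(G2) ✓
  (4,10) → (φ(4),φ(10)) = (2,8) ∈ E(G2) ✓
  (4,11) → (φ(4),φ(11)) = (2,7) ∈ E(G2) ✓
  (5,6) → (φ(5),φ(6)) = (10,11) ∈ E(G2) ✓
  (5,9) → (φ(5),φ(9)) = (9,10) ∈ E(G2) ✓
  (5,10) → (φ(5),φ(10)) = (8,10) ∈ E(G2) ✓
  (5,11) → (φ(5),φ(11)) = (7,10) ∈ E(G2) ✓
  (6,8) → (φ(6),φ(8)) = (5,11) ∈ E(G2) ✓
  (6,9) → (φ(6),φ(9)) = (9,11) ∈ E(G2) ✓
  (7,8) → (φ(7),φ(8)) = (0,5) ∈ E(G2) ✓
  (7,9) → (φ(7),φ(9)) = (0,9) ∈ E(G2) ✓
  (7,11) → (φ(7),φ(11)) = (0,7) ∈ E(G2) ✓
  (8,11) → (φ(8),φ(11)) = (5,7) ∈ E(G2) ✓
  (9,10) → (φ(9),φ(10)) = (8,9) ∈ E(G2) ✓
All 40 edges of G1 map to edges of G2, and |E(G1)| = |E(G2)| = 40, so φ is a bijection on edges as well as vertices. Hence G1 ≅ G2.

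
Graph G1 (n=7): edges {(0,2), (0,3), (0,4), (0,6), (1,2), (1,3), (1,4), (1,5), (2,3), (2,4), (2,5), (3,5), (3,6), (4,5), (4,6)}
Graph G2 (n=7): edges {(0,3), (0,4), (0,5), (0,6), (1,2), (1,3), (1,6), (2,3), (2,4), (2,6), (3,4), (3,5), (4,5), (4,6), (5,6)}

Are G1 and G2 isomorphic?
Yes, isomorphic

The graphs are isomorphic.
One valid mapping φ: V(G1) → V(G2): 0→2, 1→0, 2→4, 3→3, 4→6, 5→5, 6→1

Verify φ preserves adjacency — for each edge of G1, its image is an edge of G2:
  (0,2) → (φ(0),φ(2)) = (2,4) ∈ E(G2) ✓
  (0,3) → (φ(0),φ(3)) = (2,3) ∈ E(G2) ✓
  (0,4) → (φ(0),φ(4)) = (2,6) ∈ E(G2) ✓
  (0,6) → (φ(0),φ(6)) = (1,2) ∈ E(G2) ✓
  (1,2) → (φ(1),φ(2)) = (0,4) ∈ E(G2) ✓
  (1,3) → (φ(1),φ(3)) = (0,3) ∈ E(G2) ✓
  (1,4) → (φ(1),φ(4)) = (0,6) ∈ E(G2) ✓
  (1,5) → (φ(1),φ(5)) = (0,5) ∈ E(G2) ✓
  (2,3) → (φ(2),φ(3)) = (3,4) ∈ E(G2) ✓
  (2,4) → (φ(2),φ(4)) = (4,6) ∈ E(G2) ✓
  (2,5) → (φ(2),φ(5)) = (4,5) ∈ E(G2) ✓
  (3,5) → (φ(3),φ(5)) = (3,5) ∈ E(G2) ✓
  (3,6) → (φ(3),φ(6)) = (1,3) ∈ E(G2) ✓
  (4,5) → (φ(4),φ(5)) = (5,6) ∈ E(G2) ✓
  (4,6) → (φ(4),φ(6)) = (1,6) ∈ E(G2) ✓
All 15 edges of G1 map to edges of G2, and |E(G1)| = |E(G2)| = 15, so φ is a bijection on edges as well as vertices. Hence G1 ≅ G2.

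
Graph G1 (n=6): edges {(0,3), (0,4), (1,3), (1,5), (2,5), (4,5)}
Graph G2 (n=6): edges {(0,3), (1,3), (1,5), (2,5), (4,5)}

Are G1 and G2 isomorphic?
No, not isomorphic

The graphs are NOT isomorphic.

Counting edges: G1 has 6 edge(s); G2 has 5 edge(s).
Edge count is an isomorphism invariant (a bijection on vertices induces a bijection on edges), so differing edge counts rule out isomorphism.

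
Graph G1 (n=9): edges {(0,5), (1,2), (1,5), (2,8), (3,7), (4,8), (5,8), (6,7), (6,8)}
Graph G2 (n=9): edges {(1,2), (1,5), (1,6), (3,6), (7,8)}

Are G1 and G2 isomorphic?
No, not isomorphic

The graphs are NOT isomorphic.

Connected components of G1: 1 component(s) with vertex sets [[0, 1, 2, 3, 4, 5, 6, 7, 8]], sizes [9].
Connected components of G2: 4 component(s) with vertex sets [[0], [4], [7, 8], [1, 2, 3, 5, 6]], sizes [1, 1, 2, 5].
The number of connected components (and the multiset of component sizes) is an isomorphism invariant — an isomorphism maps each component of G1 bijectively onto a component of G2. Since G1 has 1 component(s) and G2 has 4, they cannot be isomorphic.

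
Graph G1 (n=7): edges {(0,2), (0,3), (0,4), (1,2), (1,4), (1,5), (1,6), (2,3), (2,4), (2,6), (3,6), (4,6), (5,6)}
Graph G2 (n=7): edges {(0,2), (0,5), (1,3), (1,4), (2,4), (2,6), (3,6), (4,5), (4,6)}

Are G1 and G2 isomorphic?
No, not isomorphic

The graphs are NOT isomorphic.

Degrees in G1: deg(0)=3, deg(1)=4, deg(2)=5, deg(3)=3, deg(4)=4, deg(5)=2, deg(6)=5.
Sorted degree sequence of G1: [5, 5, 4, 4, 3, 3, 2].
Degrees in G2: deg(0)=2, deg(1)=2, deg(2)=3, deg(3)=2, deg(4)=4, deg(5)=2, deg(6)=3.
Sorted degree sequence of G2: [4, 3, 3, 2, 2, 2, 2].
The (sorted) degree sequence is an isomorphism invariant, so since G1 and G2 have different degree sequences they cannot be isomorphic.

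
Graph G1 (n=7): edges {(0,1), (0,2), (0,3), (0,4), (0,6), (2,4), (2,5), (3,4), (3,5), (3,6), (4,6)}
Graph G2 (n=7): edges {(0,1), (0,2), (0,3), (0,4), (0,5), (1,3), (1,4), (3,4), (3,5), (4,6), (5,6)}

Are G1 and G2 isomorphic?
Yes, isomorphic

The graphs are isomorphic.
One valid mapping φ: V(G1) → V(G2): 0→0, 1→2, 2→5, 3→4, 4→3, 5→6, 6→1

Verify φ preserves adjacency — for each edge of G1, its image is an edge of G2:
  (0,1) → (φ(0),φ(1)) = (0,2) ∈ E(G2) ✓
  (0,2) → (φ(0),φ(2)) = (0,5) ∈ E(G2) ✓
  (0,3) → (φ(0),φ(3)) = (0,4) ∈ E(G2) ✓
  (0,4) → (φ(0),φ(4)) = (0,3) ∈ E(G2) ✓
  (0,6) → (φ(0),φ(6)) = (0,1) ∈ E(G2) ✓
  (2,4) → (φ(2),φ(4)) = (3,5) ∈ E(G2) ✓
  (2,5) → (φ(2),φ(5)) = (5,6) ∈ E(G2) ✓
  (3,4) → (φ(3),φ(4)) = (3,4) ∈ E(G2) ✓
  (3,5) → (φ(3),φ(5)) = (4,6) ∈ E(G2) ✓
  (3,6) → (φ(3),φ(6)) = (1,4) ∈ E(G2) ✓
  (4,6) → (φ(4),φ(6)) = (1,3) ∈ E(G2) ✓
All 11 edges of G1 map to edges of G2, and |E(G1)| = |E(G2)| = 11, so φ is a bijection on edges as well as vertices. Hence G1 ≅ G2.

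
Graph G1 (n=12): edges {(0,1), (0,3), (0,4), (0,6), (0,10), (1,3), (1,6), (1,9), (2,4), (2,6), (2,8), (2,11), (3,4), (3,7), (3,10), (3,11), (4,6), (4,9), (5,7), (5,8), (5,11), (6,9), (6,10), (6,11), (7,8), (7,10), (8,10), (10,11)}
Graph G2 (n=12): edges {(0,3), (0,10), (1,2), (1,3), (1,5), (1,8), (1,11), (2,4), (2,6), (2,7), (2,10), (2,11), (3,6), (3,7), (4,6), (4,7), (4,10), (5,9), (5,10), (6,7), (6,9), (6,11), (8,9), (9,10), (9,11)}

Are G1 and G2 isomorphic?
No, not isomorphic

The graphs are NOT isomorphic.

Counting triangles (3-cliques): G1 has 15, G2 has 10.
Triangle count is an isomorphism invariant, so differing triangle counts rule out isomorphism.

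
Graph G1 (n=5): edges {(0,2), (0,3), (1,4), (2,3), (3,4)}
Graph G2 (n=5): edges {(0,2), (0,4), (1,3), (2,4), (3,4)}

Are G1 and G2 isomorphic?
Yes, isomorphic

The graphs are isomorphic.
One valid mapping φ: V(G1) → V(G2): 0→0, 1→1, 2→2, 3→4, 4→3

Verify φ preserves adjacency — for each edge of G1, its image is an edge of G2:
  (0,2) → (φ(0),φ(2)) = (0,2) ∈ E(G2) ✓
  (0,3) → (φ(0),φ(3)) = (0,4) ∈ E(G2) ✓
  (1,4) → (φ(1),φ(4)) = (1,3) ∈ E(G2) ✓
  (2,3) → (φ(2),φ(3)) = (2,4) ∈ E(G2) ✓
  (3,4) → (φ(3),φ(4)) = (3,4) ∈ E(G2) ✓
All 5 edges of G1 map to edges of G2, and |E(G1)| = |E(G2)| = 5, so φ is a bijection on edges as well as vertices. Hence G1 ≅ G2.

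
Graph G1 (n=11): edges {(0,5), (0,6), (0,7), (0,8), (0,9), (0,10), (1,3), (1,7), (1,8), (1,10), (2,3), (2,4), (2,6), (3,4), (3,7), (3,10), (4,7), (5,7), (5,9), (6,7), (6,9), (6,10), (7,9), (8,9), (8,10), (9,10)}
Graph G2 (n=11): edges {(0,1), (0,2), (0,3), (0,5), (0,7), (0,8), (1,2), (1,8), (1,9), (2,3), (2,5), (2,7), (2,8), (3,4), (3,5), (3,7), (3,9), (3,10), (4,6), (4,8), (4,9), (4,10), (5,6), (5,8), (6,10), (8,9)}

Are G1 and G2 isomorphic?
Yes, isomorphic

The graphs are isomorphic.
One valid mapping φ: V(G1) → V(G2): 0→0, 1→9, 2→6, 3→4, 4→10, 5→7, 6→5, 7→3, 8→1, 9→2, 10→8

Verify φ preserves adjacency — for each edge of G1, its image is an edge of G2:
  (0,5) → (φ(0),φ(5)) = (0,7) ∈ E(G2) ✓
  (0,6) → (φ(0),φ(6)) = (0,5) ∈ E(G2) ✓
  (0,7) → (φ(0),φ(7)) = (0,3) ∈ E(G2) ✓
  (0,8) → (φ(0),φ(8)) = (0,1) ∈ E(G2) ✓
  (0,9) → (φ(0),φ(9)) = (0,2) ∈ E(G2) ✓
  (0,10) → (φ(0),φ(10)) = (0,8) ∈ E(G2) ✓
  (1,3) → (φ(1),φ(3)) = (4,9) ∈ E(G2) ✓
  (1,7) → (φ(1),φ(7)) = (3,9) ∈ E(G2) ✓
  (1,8) → (φ(1),φ(8)) = (1,9) ∈ E(G2) ✓
  (1,10) → (φ(1),φ(10)) = (8,9) ∈ E(G2) ✓
  (2,3) → (φ(2),φ(3)) = (4,6) ∈ E(G2) ✓
  (2,4) → (φ(2),φ(4)) = (6,10) ∈ E(G2) ✓
  (2,6) → (φ(2),φ(6)) = (5,6) ∈ E(G2) ✓
  (3,4) → (φ(3),φ(4)) = (4,10) ∈ E(G2) ✓
  (3,7) → (φ(3),φ(7)) = (3,4) ∈ E(G2) ✓
  (3,10) → (φ(3),φ(10)) = (4,8) ∈ E(G2) ✓
  (4,7) → (φ(4),φ(7)) = (3,10) ∈ E(G2) ✓
  (5,7) → (φ(5),φ(7)) = (3,7) ∈ E(G2) ✓
  (5,9) → (φ(5),φ(9)) = (2,7) ∈ E(G2) ✓
  (6,7) → (φ(6),φ(7)) = (3,5) ∈ E(G2) ✓
  (6,9) → (φ(6),φ(9)) = (2,5) ∈ E(G2) ✓
  (6,10) → (φ(6),φ(10)) = (5,8) ∈ E(G2) ✓
  (7,9) → (φ(7),φ(9)) = (2,3) ∈ E(G2) ✓
  (8,9) → (φ(8),φ(9)) = (1,2) ∈ E(G2) ✓
  (8,10) → (φ(8),φ(10)) = (1,8) ∈ E(G2) ✓
  (9,10) → (φ(9),φ(10)) = (2,8) ∈ E(G2) ✓
All 26 edges of G1 map to edges of G2, and |E(G1)| = |E(G2)| = 26, so φ is a bijection on edges as well as vertices. Hence G1 ≅ G2.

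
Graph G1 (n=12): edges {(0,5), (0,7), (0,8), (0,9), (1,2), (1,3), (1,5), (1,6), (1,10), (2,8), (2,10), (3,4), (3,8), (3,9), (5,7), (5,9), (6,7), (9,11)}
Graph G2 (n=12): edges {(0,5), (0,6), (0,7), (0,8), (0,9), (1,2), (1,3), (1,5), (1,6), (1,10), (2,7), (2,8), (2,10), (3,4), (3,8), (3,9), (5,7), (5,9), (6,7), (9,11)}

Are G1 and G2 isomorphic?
No, not isomorphic

The graphs are NOT isomorphic.

Counting edges: G1 has 18 edge(s); G2 has 20 edge(s).
Edge count is an isomorphism invariant (a bijection on vertices induces a bijection on edges), so differing edge counts rule out isomorphism.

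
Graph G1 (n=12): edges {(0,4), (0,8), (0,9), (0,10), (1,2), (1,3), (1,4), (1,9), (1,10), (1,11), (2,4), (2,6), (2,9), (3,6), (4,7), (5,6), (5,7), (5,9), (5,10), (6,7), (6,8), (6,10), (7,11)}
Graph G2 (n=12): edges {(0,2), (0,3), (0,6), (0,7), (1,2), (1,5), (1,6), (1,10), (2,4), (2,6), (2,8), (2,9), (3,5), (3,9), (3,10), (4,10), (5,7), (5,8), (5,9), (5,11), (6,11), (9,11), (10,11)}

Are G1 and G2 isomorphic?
Yes, isomorphic

The graphs are isomorphic.
One valid mapping φ: V(G1) → V(G2): 0→10, 1→5, 2→9, 3→8, 4→3, 5→6, 6→2, 7→0, 8→4, 9→11, 10→1, 11→7

Verify φ preserves adjacency — for each edge of G1, its image is an edge of G2:
  (0,4) → (φ(0),φ(4)) = (3,10) ∈ E(G2) ✓
  (0,8) → (φ(0),φ(8)) = (4,10) ∈ E(G2) ✓
  (0,9) → (φ(0),φ(9)) = (10,11) ∈ E(G2) ✓
  (0,10) → (φ(0),φ(10)) = (1,10) ∈ E(G2) ✓
  (1,2) → (φ(1),φ(2)) = (5,9) ∈ E(G2) ✓
  (1,3) → (φ(1),φ(3)) = (5,8) ∈ E(G2) ✓
  (1,4) → (φ(1),φ(4)) = (3,5) ∈ E(G2) ✓
  (1,9) → (φ(1),φ(9)) = (5,11) ∈ E(G2) ✓
  (1,10) → (φ(1),φ(10)) = (1,5) ∈ E(G2) ✓
  (1,11) → (φ(1),φ(11)) = (5,7) ∈ E(G2) ✓
  (2,4) → (φ(2),φ(4)) = (3,9) ∈ E(G2) ✓
  (2,6) → (φ(2),φ(6)) = (2,9) ∈ E(G2) ✓
  (2,9) → (φ(2),φ(9)) = (9,11) ∈ E(G2) ✓
  (3,6) → (φ(3),φ(6)) = (2,8) ∈ E(G2) ✓
  (4,7) → (φ(4),φ(7)) = (0,3) ∈ E(G2) ✓
  (5,6) → (φ(5),φ(6)) = (2,6) ∈ E(G2) ✓
  (5,7) → (φ(5),φ(7)) = (0,6) ∈ E(G2) ✓
  (5,9) → (φ(5),φ(9)) = (6,11) ∈ E(G2) ✓
  (5,10) → (φ(5),φ(10)) = (1,6) ∈ E(G2) ✓
  (6,7) → (φ(6),φ(7)) = (0,2) ∈ E(G2) ✓
  (6,8) → (φ(6),φ(8)) = (2,4) ∈ E(G2) ✓
  (6,10) → (φ(6),φ(10)) = (1,2) ∈ E(G2) ✓
  (7,11) → (φ(7),φ(11)) = (0,7) ∈ E(G2) ✓
All 23 edges of G1 map to edges of G2, and |E(G1)| = |E(G2)| = 23, so φ is a bijection on edges as well as vertices. Hence G1 ≅ G2.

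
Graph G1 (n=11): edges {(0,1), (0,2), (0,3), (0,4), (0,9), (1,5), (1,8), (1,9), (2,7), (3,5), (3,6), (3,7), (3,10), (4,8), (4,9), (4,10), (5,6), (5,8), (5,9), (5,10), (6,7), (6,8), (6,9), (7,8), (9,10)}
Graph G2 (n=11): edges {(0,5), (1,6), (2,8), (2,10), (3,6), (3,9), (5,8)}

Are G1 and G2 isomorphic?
No, not isomorphic

The graphs are NOT isomorphic.

Connected components of G1: 1 component(s) with vertex sets [[0, 1, 2, 3, 4, 5, 6, 7, 8, 9, 10]], sizes [11].
Connected components of G2: 4 component(s) with vertex sets [[4], [7], [1, 3, 6, 9], [0, 2, 5, 8, 10]], sizes [1, 1, 4, 5].
The number of connected components (and the multiset of component sizes) is an isomorphism invariant — an isomorphism maps each component of G1 bijectively onto a component of G2. Since G1 has 1 component(s) and G2 has 4, they cannot be isomorphic.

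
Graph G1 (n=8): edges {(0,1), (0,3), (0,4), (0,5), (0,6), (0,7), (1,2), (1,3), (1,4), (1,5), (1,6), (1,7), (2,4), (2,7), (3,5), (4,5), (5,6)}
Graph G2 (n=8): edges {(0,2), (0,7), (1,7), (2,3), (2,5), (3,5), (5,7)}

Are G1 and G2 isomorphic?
No, not isomorphic

The graphs are NOT isomorphic.

Counting triangles (3-cliques): G1 has 13, G2 has 1.
Triangle count is an isomorphism invariant, so differing triangle counts rule out isomorphism.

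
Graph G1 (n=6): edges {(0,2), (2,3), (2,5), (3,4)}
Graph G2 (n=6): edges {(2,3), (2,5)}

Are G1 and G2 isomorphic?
No, not isomorphic

The graphs are NOT isomorphic.

Counting edges: G1 has 4 edge(s); G2 has 2 edge(s).
Edge count is an isomorphism invariant (a bijection on vertices induces a bijection on edges), so differing edge counts rule out isomorphism.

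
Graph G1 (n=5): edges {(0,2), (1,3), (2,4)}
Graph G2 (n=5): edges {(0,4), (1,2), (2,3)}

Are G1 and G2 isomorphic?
Yes, isomorphic

The graphs are isomorphic.
One valid mapping φ: V(G1) → V(G2): 0→1, 1→4, 2→2, 3→0, 4→3

Verify φ preserves adjacency — for each edge of G1, its image is an edge of G2:
  (0,2) → (φ(0),φ(2)) = (1,2) ∈ E(G2) ✓
  (1,3) → (φ(1),φ(3)) = (0,4) ∈ E(G2) ✓
  (2,4) → (φ(2),φ(4)) = (2,3) ∈ E(G2) ✓
All 3 edges of G1 map to edges of G2, and |E(G1)| = |E(G2)| = 3, so φ is a bijection on edges as well as vertices. Hence G1 ≅ G2.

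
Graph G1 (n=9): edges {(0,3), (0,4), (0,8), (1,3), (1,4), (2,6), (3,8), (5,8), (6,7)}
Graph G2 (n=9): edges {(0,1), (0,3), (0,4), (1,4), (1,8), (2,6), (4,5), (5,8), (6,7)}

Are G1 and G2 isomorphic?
Yes, isomorphic

The graphs are isomorphic.
One valid mapping φ: V(G1) → V(G2): 0→1, 1→5, 2→7, 3→4, 4→8, 5→3, 6→6, 7→2, 8→0

Verify φ preserves adjacency — for each edge of G1, its image is an edge of G2:
  (0,3) → (φ(0),φ(3)) = (1,4) ∈ E(G2) ✓
  (0,4) → (φ(0),φ(4)) = (1,8) ∈ E(G2) ✓
  (0,8) → (φ(0),φ(8)) = (0,1) ∈ E(G2) ✓
  (1,3) → (φ(1),φ(3)) = (4,5) ∈ E(G2) ✓
  (1,4) → (φ(1),φ(4)) = (5,8) ∈ E(G2) ✓
  (2,6) → (φ(2),φ(6)) = (6,7) ∈ E(G2) ✓
  (3,8) → (φ(3),φ(8)) = (0,4) ∈ E(G2) ✓
  (5,8) → (φ(5),φ(8)) = (0,3) ∈ E(G2) ✓
  (6,7) → (φ(6),φ(7)) = (2,6) ∈ E(G2) ✓
All 9 edges of G1 map to edges of G2, and |E(G1)| = |E(G2)| = 9, so φ is a bijection on edges as well as vertices. Hence G1 ≅ G2.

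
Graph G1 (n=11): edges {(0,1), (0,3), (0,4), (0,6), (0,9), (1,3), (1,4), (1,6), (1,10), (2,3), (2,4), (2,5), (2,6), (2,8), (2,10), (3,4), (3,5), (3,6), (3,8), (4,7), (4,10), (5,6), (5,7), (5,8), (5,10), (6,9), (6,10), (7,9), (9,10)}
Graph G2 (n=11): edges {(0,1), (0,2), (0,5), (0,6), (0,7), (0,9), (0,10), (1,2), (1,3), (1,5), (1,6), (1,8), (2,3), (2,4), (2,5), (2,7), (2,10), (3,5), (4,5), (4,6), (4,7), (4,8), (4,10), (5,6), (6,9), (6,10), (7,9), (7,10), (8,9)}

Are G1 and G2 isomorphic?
Yes, isomorphic

The graphs are isomorphic.
One valid mapping φ: V(G1) → V(G2): 0→7, 1→10, 2→5, 3→2, 4→4, 5→1, 6→0, 7→8, 8→3, 9→9, 10→6

Verify φ preserves adjacency — for each edge of G1, its image is an edge of G2:
  (0,1) → (φ(0),φ(1)) = (7,10) ∈ E(G2) ✓
  (0,3) → (φ(0),φ(3)) = (2,7) ∈ E(G2) ✓
  (0,4) → (φ(0),φ(4)) = (4,7) ∈ E(G2) ✓
  (0,6) → (φ(0),φ(6)) = (0,7) ∈ E(G2) ✓
  (0,9) → (φ(0),φ(9)) = (7,9) ∈ E(G2) ✓
  (1,3) → (φ(1),φ(3)) = (2,10) ∈ E(G2) ✓
  (1,4) → (φ(1),φ(4)) = (4,10) ∈ E(G2) ✓
  (1,6) → (φ(1),φ(6)) = (0,10) ∈ E(G2) ✓
  (1,10) → (φ(1),φ(10)) = (6,10) ∈ E(G2) ✓
  (2,3) → (φ(2),φ(3)) = (2,5) ∈ E(G2) ✓
  (2,4) → (φ(2),φ(4)) = (4,5) ∈ E(G2) ✓
  (2,5) → (φ(2),φ(5)) = (1,5) ∈ E(G2) ✓
  (2,6) → (φ(2),φ(6)) = (0,5) ∈ E(G2) ✓
  (2,8) → (φ(2),φ(8)) = (3,5) ∈ E(G2) ✓
  (2,10) → (φ(2),φ(10)) = (5,6) ∈ E(G2) ✓
  (3,4) → (φ(3),φ(4)) = (2,4) ∈ E(G2) ✓
  (3,5) → (φ(3),φ(5)) = (1,2) ∈ E(G2) ✓
  (3,6) → (φ(3),φ(6)) = (0,2) ∈ E(G2) ✓
  (3,8) → (φ(3),φ(8)) = (2,3) ∈ E(G2) ✓
  (4,7) → (φ(4),φ(7)) = (4,8) ∈ E(G2) ✓
  (4,10) → (φ(4),φ(10)) = (4,6) ∈ E(G2) ✓
  (5,6) → (φ(5),φ(6)) = (0,1) ∈ E(G2) ✓
  (5,7) → (φ(5),φ(7)) = (1,8) ∈ E(G2) ✓
  (5,8) → (φ(5),φ(8)) = (1,3) ∈ E(G2) ✓
  (5,10) → (φ(5),φ(10)) = (1,6) ∈ E(G2) ✓
  (6,9) → (φ(6),φ(9)) = (0,9) ∈ E(G2) ✓
  (6,10) → (φ(6),φ(10)) = (0,6) ∈ E(G2) ✓
  (7,9) → (φ(7),φ(9)) = (8,9) ∈ E(G2) ✓
  (9,10) → (φ(9),φ(10)) = (6,9) ∈ E(G2) ✓
All 29 edges of G1 map to edges of G2, and |E(G1)| = |E(G2)| = 29, so φ is a bijection on edges as well as vertices. Hence G1 ≅ G2.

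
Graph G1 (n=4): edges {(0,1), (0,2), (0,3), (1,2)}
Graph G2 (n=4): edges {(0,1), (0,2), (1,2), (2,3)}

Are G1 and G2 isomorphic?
Yes, isomorphic

The graphs are isomorphic.
One valid mapping φ: V(G1) → V(G2): 0→2, 1→1, 2→0, 3→3

Verify φ preserves adjacency — for each edge of G1, its image is an edge of G2:
  (0,1) → (φ(0),φ(1)) = (1,2) ∈ E(G2) ✓
  (0,2) → (φ(0),φ(2)) = (0,2) ∈ E(G2) ✓
  (0,3) → (φ(0),φ(3)) = (2,3) ∈ E(G2) ✓
  (1,2) → (φ(1),φ(2)) = (0,1) ∈ E(G2) ✓
All 4 edges of G1 map to edges of G2, and |E(G1)| = |E(G2)| = 4, so φ is a bijection on edges as well as vertices. Hence G1 ≅ G2.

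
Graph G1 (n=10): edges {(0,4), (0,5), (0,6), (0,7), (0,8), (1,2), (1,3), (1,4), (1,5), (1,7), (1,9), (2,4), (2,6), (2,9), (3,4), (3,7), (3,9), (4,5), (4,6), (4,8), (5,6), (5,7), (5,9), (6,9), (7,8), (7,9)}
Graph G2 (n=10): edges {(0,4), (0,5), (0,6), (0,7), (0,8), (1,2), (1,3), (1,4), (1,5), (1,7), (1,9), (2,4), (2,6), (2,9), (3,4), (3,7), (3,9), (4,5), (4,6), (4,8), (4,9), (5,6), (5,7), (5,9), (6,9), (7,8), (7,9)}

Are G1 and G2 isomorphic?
No, not isomorphic

The graphs are NOT isomorphic.

Counting edges: G1 has 26 edge(s); G2 has 27 edge(s).
Edge count is an isomorphism invariant (a bijection on vertices induces a bijection on edges), so differing edge counts rule out isomorphism.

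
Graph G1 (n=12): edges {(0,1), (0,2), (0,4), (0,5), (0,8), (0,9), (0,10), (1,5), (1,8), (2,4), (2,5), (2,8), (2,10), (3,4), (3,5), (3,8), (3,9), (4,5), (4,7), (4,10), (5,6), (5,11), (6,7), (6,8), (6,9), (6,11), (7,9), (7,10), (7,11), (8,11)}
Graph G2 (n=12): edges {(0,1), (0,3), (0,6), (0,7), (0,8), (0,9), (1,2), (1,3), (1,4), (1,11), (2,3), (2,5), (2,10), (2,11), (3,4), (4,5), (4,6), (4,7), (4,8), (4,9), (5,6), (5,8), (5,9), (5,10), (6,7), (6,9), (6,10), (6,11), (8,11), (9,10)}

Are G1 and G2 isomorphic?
Yes, isomorphic

The graphs are isomorphic.
One valid mapping φ: V(G1) → V(G2): 0→6, 1→7, 2→9, 3→8, 4→5, 5→4, 6→1, 7→2, 8→0, 9→11, 10→10, 11→3

Verify φ preserves adjacency — for each edge of G1, its image is an edge of G2:
  (0,1) → (φ(0),φ(1)) = (6,7) ∈ E(G2) ✓
  (0,2) → (φ(0),φ(2)) = (6,9) ∈ E(G2) ✓
  (0,4) → (φ(0),φ(4)) = (5,6) ∈ E(G2) ✓
  (0,5) → (φ(0),φ(5)) = (4,6) ∈ E(G2) ✓
  (0,8) → (φ(0),φ(8)) = (0,6) ∈ E(G2) ✓
  (0,9) → (φ(0),φ(9)) = (6,11) ∈ E(G2) ✓
  (0,10) → (φ(0),φ(10)) = (6,10) ∈ E(G2) ✓
  (1,5) → (φ(1),φ(5)) = (4,7) ∈ E(G2) ✓
  (1,8) → (φ(1),φ(8)) = (0,7) ∈ E(G2) ✓
  (2,4) → (φ(2),φ(4)) = (5,9) ∈ E(G2) ✓
  (2,5) → (φ(2),φ(5)) = (4,9) ∈ E(G2) ✓
  (2,8) → (φ(2),φ(8)) = (0,9) ∈ E(G2) ✓
  (2,10) → (φ(2),φ(10)) = (9,10) ∈ E(G2) ✓
  (3,4) → (φ(3),φ(4)) = (5,8) ∈ E(G2) ✓
  (3,5) → (φ(3),φ(5)) = (4,8) ∈ E(G2) ✓
  (3,8) → (φ(3),φ(8)) = (0,8) ∈ E(G2) ✓
  (3,9) → (φ(3),φ(9)) = (8,11) ∈ E(G2) ✓
  (4,5) → (φ(4),φ(5)) = (4,5) ∈ E(G2) ✓
  (4,7) → (φ(4),φ(7)) = (2,5) ∈ E(G2) ✓
  (4,10) → (φ(4),φ(10)) = (5,10) ∈ E(G2) ✓
  (5,6) → (φ(5),φ(6)) = (1,4) ∈ E(G2) ✓
  (5,11) → (φ(5),φ(11)) = (3,4) ∈ E(G2) ✓
  (6,7) → (φ(6),φ(7)) = (1,2) ∈ E(G2) ✓
  (6,8) → (φ(6),φ(8)) = (0,1) ∈ E(G2) ✓
  (6,9) → (φ(6),φ(9)) = (1,11) ∈ E(G2) ✓
  (6,11) → (φ(6),φ(11)) = (1,3) ∈ E(G2) ✓
  (7,9) → (φ(7),φ(9)) = (2,11) ∈ E(G2) ✓
  (7,10) → (φ(7),φ(10)) = (2,10) ∈ E(G2) ✓
  (7,11) → (φ(7),φ(11)) = (2,3) ∈ E(G2) ✓
  (8,11) → (φ(8),φ(11)) = (0,3) ∈ E(G2) ✓
All 30 edges of G1 map to edges of G2, and |E(G1)| = |E(G2)| = 30, so φ is a bijection on edges as well as vertices. Hence G1 ≅ G2.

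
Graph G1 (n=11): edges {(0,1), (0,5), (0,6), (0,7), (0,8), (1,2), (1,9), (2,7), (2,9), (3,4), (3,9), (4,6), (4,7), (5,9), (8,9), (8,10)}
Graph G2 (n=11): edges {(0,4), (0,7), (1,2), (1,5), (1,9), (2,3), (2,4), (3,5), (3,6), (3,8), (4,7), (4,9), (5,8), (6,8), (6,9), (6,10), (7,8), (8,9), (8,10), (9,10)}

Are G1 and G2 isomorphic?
No, not isomorphic

The graphs are NOT isomorphic.

Degrees in G1: deg(0)=5, deg(1)=3, deg(2)=3, deg(3)=2, deg(4)=3, deg(5)=2, deg(6)=2, deg(7)=3, deg(8)=3, deg(9)=5, deg(10)=1.
Sorted degree sequence of G1: [5, 5, 3, 3, 3, 3, 3, 2, 2, 2, 1].
Degrees in G2: deg(0)=2, deg(1)=3, deg(2)=3, deg(3)=4, deg(4)=4, deg(5)=3, deg(6)=4, deg(7)=3, deg(8)=6, deg(9)=5, deg(10)=3.
Sorted degree sequence of G2: [6, 5, 4, 4, 4, 3, 3, 3, 3, 3, 2].
The (sorted) degree sequence is an isomorphism invariant, so since G1 and G2 have different degree sequences they cannot be isomorphic.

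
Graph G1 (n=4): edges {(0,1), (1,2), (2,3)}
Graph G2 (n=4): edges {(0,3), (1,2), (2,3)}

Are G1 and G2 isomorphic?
Yes, isomorphic

The graphs are isomorphic.
One valid mapping φ: V(G1) → V(G2): 0→1, 1→2, 2→3, 3→0

Verify φ preserves adjacency — for each edge of G1, its image is an edge of G2:
  (0,1) → (φ(0),φ(1)) = (1,2) ∈ E(G2) ✓
  (1,2) → (φ(1),φ(2)) = (2,3) ∈ E(G2) ✓
  (2,3) → (φ(2),φ(3)) = (0,3) ∈ E(G2) ✓
All 3 edges of G1 map to edges of G2, and |E(G1)| = |E(G2)| = 3, so φ is a bijection on edges as well as vertices. Hence G1 ≅ G2.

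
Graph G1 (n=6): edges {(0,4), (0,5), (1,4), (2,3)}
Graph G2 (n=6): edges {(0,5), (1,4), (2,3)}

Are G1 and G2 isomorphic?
No, not isomorphic

The graphs are NOT isomorphic.

Counting edges: G1 has 4 edge(s); G2 has 3 edge(s).
Edge count is an isomorphism invariant (a bijection on vertices induces a bijection on edges), so differing edge counts rule out isomorphism.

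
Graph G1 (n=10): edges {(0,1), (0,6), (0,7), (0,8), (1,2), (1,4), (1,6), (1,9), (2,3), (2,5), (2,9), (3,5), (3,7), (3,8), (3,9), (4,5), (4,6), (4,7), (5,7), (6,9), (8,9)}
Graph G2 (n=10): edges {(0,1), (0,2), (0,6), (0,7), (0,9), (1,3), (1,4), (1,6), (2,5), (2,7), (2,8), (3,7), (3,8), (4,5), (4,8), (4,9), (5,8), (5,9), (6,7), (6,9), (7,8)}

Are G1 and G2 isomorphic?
Yes, isomorphic

The graphs are isomorphic.
One valid mapping φ: V(G1) → V(G2): 0→1, 1→0, 2→2, 3→8, 4→9, 5→5, 6→6, 7→4, 8→3, 9→7

Verify φ preserves adjacency — for each edge of G1, its image is an edge of G2:
  (0,1) → (φ(0),φ(1)) = (0,1) ∈ E(G2) ✓
  (0,6) → (φ(0),φ(6)) = (1,6) ∈ E(G2) ✓
  (0,7) → (φ(0),φ(7)) = (1,4) ∈ E(G2) ✓
  (0,8) → (φ(0),φ(8)) = (1,3) ∈ E(G2) ✓
  (1,2) → (φ(1),φ(2)) = (0,2) ∈ E(G2) ✓
  (1,4) → (φ(1),φ(4)) = (0,9) ∈ E(G2) ✓
  (1,6) → (φ(1),φ(6)) = (0,6) ∈ E(G2) ✓
  (1,9) → (φ(1),φ(9)) = (0,7) ∈ E(G2) ✓
  (2,3) → (φ(2),φ(3)) = (2,8) ∈ E(G2) ✓
  (2,5) → (φ(2),φ(5)) = (2,5) ∈ E(G2) ✓
  (2,9) → (φ(2),φ(9)) = (2,7) ∈ E(G2) ✓
  (3,5) → (φ(3),φ(5)) = (5,8) ∈ E(G2) ✓
  (3,7) → (φ(3),φ(7)) = (4,8) ∈ E(G2) ✓
  (3,8) → (φ(3),φ(8)) = (3,8) ∈ E(G2) ✓
  (3,9) → (φ(3),φ(9)) = (7,8) ∈ E(G2) ✓
  (4,5) → (φ(4),φ(5)) = (5,9) ∈ E(G2) ✓
  (4,6) → (φ(4),φ(6)) = (6,9) ∈ E(G2) ✓
  (4,7) → (φ(4),φ(7)) = (4,9) ∈ E(G2) ✓
  (5,7) → (φ(5),φ(7)) = (4,5) ∈ E(G2) ✓
  (6,9) → (φ(6),φ(9)) = (6,7) ∈ E(G2) ✓
  (8,9) → (φ(8),φ(9)) = (3,7) ∈ E(G2) ✓
All 21 edges of G1 map to edges of G2, and |E(G1)| = |E(G2)| = 21, so φ is a bijection on edges as well as vertices. Hence G1 ≅ G2.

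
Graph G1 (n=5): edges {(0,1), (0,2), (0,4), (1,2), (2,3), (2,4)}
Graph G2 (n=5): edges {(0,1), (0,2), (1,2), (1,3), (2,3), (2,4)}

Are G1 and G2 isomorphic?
Yes, isomorphic

The graphs are isomorphic.
One valid mapping φ: V(G1) → V(G2): 0→1, 1→0, 2→2, 3→4, 4→3

Verify φ preserves adjacency — for each edge of G1, its image is an edge of G2:
  (0,1) → (φ(0),φ(1)) = (0,1) ∈ E(G2) ✓
  (0,2) → (φ(0),φ(2)) = (1,2) ∈ E(G2) ✓
  (0,4) → (φ(0),φ(4)) = (1,3) ∈ E(G2) ✓
  (1,2) → (φ(1),φ(2)) = (0,2) ∈ E(G2) ✓
  (2,3) → (φ(2),φ(3)) = (2,4) ∈ E(G2) ✓
  (2,4) → (φ(2),φ(4)) = (2,3) ∈ E(G2) ✓
All 6 edges of G1 map to edges of G2, and |E(G1)| = |E(G2)| = 6, so φ is a bijection on edges as well as vertices. Hence G1 ≅ G2.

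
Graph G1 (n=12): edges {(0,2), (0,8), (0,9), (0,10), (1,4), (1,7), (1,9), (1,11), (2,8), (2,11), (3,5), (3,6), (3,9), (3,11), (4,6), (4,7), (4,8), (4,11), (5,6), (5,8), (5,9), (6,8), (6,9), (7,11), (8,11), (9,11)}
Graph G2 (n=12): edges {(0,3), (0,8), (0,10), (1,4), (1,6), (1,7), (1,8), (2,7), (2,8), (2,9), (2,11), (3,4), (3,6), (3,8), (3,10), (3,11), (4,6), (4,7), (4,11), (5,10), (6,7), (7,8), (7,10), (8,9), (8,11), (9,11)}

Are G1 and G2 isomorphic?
Yes, isomorphic

The graphs are isomorphic.
One valid mapping φ: V(G1) → V(G2): 0→10, 1→2, 2→0, 3→1, 4→11, 5→6, 6→4, 7→9, 8→3, 9→7, 10→5, 11→8

Verify φ preserves adjacency — for each edge of G1, its image is an edge of G2:
  (0,2) → (φ(0),φ(2)) = (0,10) ∈ E(G2) ✓
  (0,8) → (φ(0),φ(8)) = (3,10) ∈ E(G2) ✓
  (0,9) → (φ(0),φ(9)) = (7,10) ∈ E(G2) ✓
  (0,10) → (φ(0),φ(10)) = (5,10) ∈ E(G2) ✓
  (1,4) → (φ(1),φ(4)) = (2,11) ∈ E(G2) ✓
  (1,7) → (φ(1),φ(7)) = (2,9) ∈ E(G2) ✓
  (1,9) → (φ(1),φ(9)) = (2,7) ∈ E(G2) ✓
  (1,11) → (φ(1),φ(11)) = (2,8) ∈ E(G2) ✓
  (2,8) → (φ(2),φ(8)) = (0,3) ∈ E(G2) ✓
  (2,11) → (φ(2),φ(11)) = (0,8) ∈ E(G2) ✓
  (3,5) → (φ(3),φ(5)) = (1,6) ∈ E(G2) ✓
  (3,6) → (φ(3),φ(6)) = (1,4) ∈ E(G2) ✓
  (3,9) → (φ(3),φ(9)) = (1,7) ∈ E(G2) ✓
  (3,11) → (φ(3),φ(11)) = (1,8) ∈ E(G2) ✓
  (4,6) → (φ(4),φ(6)) = (4,11) ∈ E(G2) ✓
  (4,7) → (φ(4),φ(7)) = (9,11) ∈ E(G2) ✓
  (4,8) → (φ(4),φ(8)) = (3,11) ∈ E(G2) ✓
  (4,11) → (φ(4),φ(11)) = (8,11) ∈ E(G2) ✓
  (5,6) → (φ(5),φ(6)) = (4,6) ∈ E(G2) ✓
  (5,8) → (φ(5),φ(8)) = (3,6) ∈ E(G2) ✓
  (5,9) → (φ(5),φ(9)) = (6,7) ∈ E(G2) ✓
  (6,8) → (φ(6),φ(8)) = (3,4) ∈ E(G2) ✓
  (6,9) → (φ(6),φ(9)) = (4,7) ∈ E(G2) ✓
  (7,11) → (φ(7),φ(11)) = (8,9) ∈ E(G2) ✓
  (8,11) → (φ(8),φ(11)) = (3,8) ∈ E(G2) ✓
  (9,11) → (φ(9),φ(11)) = (7,8) ∈ E(G2) ✓
All 26 edges of G1 map to edges of G2, and |E(G1)| = |E(G2)| = 26, so φ is a bijection on edges as well as vertices. Hence G1 ≅ G2.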